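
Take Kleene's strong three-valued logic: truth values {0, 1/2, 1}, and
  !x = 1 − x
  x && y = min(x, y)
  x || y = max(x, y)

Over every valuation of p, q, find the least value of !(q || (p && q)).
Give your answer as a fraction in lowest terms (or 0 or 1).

Take p = 0, q = 1:
p && q = 0 && 1 = 0
q || (p && q) = 1 || 0 = 1
!(q || (p && q)) = !1 = 0
No assignment yields a value below 0, so this is the minimum.

0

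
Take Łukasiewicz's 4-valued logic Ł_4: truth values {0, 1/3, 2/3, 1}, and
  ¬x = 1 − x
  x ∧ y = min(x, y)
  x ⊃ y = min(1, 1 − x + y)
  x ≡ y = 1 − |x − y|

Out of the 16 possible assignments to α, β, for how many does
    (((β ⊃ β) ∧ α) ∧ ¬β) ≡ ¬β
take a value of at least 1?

α = 0, β = 0 ↦ 0  <
α = 0, β = 1/3 ↦ 1/3  <
α = 0, β = 2/3 ↦ 2/3  <
α = 0, β = 1 ↦ 1  ≥
α = 1/3, β = 0 ↦ 1/3  <
α = 1/3, β = 1/3 ↦ 2/3  <
α = 1/3, β = 2/3 ↦ 1  ≥
α = 1/3, β = 1 ↦ 1  ≥
α = 2/3, β = 0 ↦ 2/3  <
α = 2/3, β = 1/3 ↦ 1  ≥
α = 2/3, β = 2/3 ↦ 1  ≥
α = 2/3, β = 1 ↦ 1  ≥
α = 1, β = 0 ↦ 1  ≥
α = 1, β = 1/3 ↦ 1  ≥
α = 1, β = 2/3 ↦ 1  ≥
α = 1, β = 1 ↦ 1  ≥
So 10 of the 16 assignments meet the threshold.

10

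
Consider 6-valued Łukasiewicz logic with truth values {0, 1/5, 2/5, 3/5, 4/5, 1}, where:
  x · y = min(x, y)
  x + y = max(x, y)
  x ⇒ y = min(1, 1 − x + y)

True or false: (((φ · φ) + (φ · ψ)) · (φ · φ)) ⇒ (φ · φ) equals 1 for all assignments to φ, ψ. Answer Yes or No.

Yes

At φ = 1/5, ψ = 1, for instance:
φ · φ = 1/5 · 1/5 = 1/5
φ · ψ = 1/5 · 1 = 1/5
(φ · φ) + (φ · ψ) = 1/5 + 1/5 = 1/5
φ · φ = 1/5 · 1/5 = 1/5
((φ · φ) + (φ · ψ)) · (φ · φ) = 1/5 · 1/5 = 1/5
(((φ · φ) + (φ · ψ)) · (φ · φ)) ⇒ (φ · φ) = 1/5 ⇒ 1/5 = 1
and checking the remaining 35 assignments likewise gives ≥ 1 in every case.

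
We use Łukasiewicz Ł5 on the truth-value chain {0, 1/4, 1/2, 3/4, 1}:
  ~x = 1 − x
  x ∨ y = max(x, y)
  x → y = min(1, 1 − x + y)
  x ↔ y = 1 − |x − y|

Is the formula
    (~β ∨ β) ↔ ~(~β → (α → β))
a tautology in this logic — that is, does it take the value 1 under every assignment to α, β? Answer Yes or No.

No

Counterexample: take α = 0, β = 0.
~β = ~0 = 1
~β ∨ β = 1 ∨ 0 = 1
~β = ~0 = 1
α → β = 0 → 0 = 1
~β → (α → β) = 1 → 1 = 1
~(~β → (α → β)) = ~1 = 0
(~β ∨ β) ↔ ~(~β → (α → β)) = 1 ↔ 0 = 0
This gives 0 ≠ 1.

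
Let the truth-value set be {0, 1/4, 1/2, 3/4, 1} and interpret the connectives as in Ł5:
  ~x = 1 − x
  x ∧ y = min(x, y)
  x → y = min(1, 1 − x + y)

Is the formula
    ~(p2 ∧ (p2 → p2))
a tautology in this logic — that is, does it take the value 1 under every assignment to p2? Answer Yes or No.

No

Counterexample: take p2 = 1/4.
p2 → p2 = 1/4 → 1/4 = 1
p2 ∧ (p2 → p2) = 1/4 ∧ 1 = 1/4
~(p2 ∧ (p2 → p2)) = ~1/4 = 3/4
This gives 3/4 ≠ 1.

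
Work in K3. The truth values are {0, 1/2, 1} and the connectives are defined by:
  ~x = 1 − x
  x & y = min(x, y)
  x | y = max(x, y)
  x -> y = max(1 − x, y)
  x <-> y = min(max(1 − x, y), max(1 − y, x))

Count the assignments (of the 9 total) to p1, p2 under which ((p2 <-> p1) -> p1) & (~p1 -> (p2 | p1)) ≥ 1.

4

p1 = 0, p2 = 0 ↦ 0  <
p1 = 0, p2 = 1/2 ↦ 1/2  <
p1 = 0, p2 = 1 ↦ 1  ≥
p1 = 1/2, p2 = 0 ↦ 1/2  <
p1 = 1/2, p2 = 1/2 ↦ 1/2  <
p1 = 1/2, p2 = 1 ↦ 1/2  <
p1 = 1, p2 = 0 ↦ 1  ≥
p1 = 1, p2 = 1/2 ↦ 1  ≥
p1 = 1, p2 = 1 ↦ 1  ≥
So 4 of the 9 assignments meet the threshold.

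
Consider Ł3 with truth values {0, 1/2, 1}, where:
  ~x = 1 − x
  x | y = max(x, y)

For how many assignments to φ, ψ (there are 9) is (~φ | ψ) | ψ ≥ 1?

φ = 0, ψ = 0 ↦ 1  ≥
φ = 0, ψ = 1/2 ↦ 1  ≥
φ = 0, ψ = 1 ↦ 1  ≥
φ = 1/2, ψ = 0 ↦ 1/2  <
φ = 1/2, ψ = 1/2 ↦ 1/2  <
φ = 1/2, ψ = 1 ↦ 1  ≥
φ = 1, ψ = 0 ↦ 0  <
φ = 1, ψ = 1/2 ↦ 1/2  <
φ = 1, ψ = 1 ↦ 1  ≥
So 5 of the 9 assignments meet the threshold.

5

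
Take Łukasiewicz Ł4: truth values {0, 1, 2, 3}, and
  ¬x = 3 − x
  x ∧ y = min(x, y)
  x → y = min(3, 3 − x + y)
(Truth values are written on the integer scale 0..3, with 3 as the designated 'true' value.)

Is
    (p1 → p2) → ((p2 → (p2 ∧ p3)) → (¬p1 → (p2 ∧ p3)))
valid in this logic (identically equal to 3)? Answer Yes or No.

Counterexample: take p1 = 0, p2 = 0, p3 = 0.
p1 → p2 = 0 → 0 = 3
p2 ∧ p3 = 0 ∧ 0 = 0
p2 → (p2 ∧ p3) = 0 → 0 = 3
¬p1 = ¬0 = 3
p2 ∧ p3 = 0 ∧ 0 = 0
¬p1 → (p2 ∧ p3) = 3 → 0 = 0
(p2 → (p2 ∧ p3)) → (¬p1 → (p2 ∧ p3)) = 3 → 0 = 0
(p1 → p2) → ((p2 → (p2 ∧ p3)) → (¬p1 → (p2 ∧ p3))) = 3 → 0 = 0
This gives 0 ≠ 3.

No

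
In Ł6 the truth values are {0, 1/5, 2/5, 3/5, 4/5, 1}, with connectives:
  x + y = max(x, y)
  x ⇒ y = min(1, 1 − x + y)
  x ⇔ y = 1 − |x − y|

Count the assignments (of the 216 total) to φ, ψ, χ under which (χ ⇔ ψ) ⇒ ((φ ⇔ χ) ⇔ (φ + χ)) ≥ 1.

value 1: 129 assignments (counts)
value 4/5: 39 assignments
value 3/5: 24 assignments
value 2/5: 15 assignments
value 1/5: 6 assignments
value 0: 3 assignments
So 129 of the 216 assignments meet the threshold.

129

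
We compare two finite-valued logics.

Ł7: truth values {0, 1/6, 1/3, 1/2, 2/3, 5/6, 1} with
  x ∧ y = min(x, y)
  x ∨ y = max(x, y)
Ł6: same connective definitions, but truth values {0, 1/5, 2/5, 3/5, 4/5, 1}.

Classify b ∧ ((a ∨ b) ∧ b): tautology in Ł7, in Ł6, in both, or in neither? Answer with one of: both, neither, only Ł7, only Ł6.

neither

In Ł7: at a = 0, b = 0 the value is 0 — not a tautology.
In Ł6: at a = 0, b = 0 the value is 0 — not a tautology.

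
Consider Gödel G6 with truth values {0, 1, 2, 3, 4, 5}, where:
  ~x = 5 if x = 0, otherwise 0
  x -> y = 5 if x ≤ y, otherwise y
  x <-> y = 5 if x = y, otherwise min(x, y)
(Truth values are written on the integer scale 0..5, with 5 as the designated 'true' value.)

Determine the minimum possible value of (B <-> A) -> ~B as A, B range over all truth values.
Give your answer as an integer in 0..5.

0

Take A = 1, B = 1:
B <-> A = 1 <-> 1 = 5
~B = ~1 = 0
(B <-> A) -> ~B = 5 -> 0 = 0
No assignment yields a value below 0, so this is the minimum.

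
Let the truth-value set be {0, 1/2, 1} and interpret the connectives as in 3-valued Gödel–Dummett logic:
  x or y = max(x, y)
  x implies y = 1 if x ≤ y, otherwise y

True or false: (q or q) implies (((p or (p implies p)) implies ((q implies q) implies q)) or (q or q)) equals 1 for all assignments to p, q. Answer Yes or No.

p = 0, q = 0 ↦ 1
p = 0, q = 1/2 ↦ 1
p = 0, q = 1 ↦ 1
p = 1/2, q = 0 ↦ 1
p = 1/2, q = 1/2 ↦ 1
p = 1/2, q = 1 ↦ 1
p = 1, q = 0 ↦ 1
p = 1, q = 1/2 ↦ 1
p = 1, q = 1 ↦ 1
Every assignment gives a value ≥ 1.

Yes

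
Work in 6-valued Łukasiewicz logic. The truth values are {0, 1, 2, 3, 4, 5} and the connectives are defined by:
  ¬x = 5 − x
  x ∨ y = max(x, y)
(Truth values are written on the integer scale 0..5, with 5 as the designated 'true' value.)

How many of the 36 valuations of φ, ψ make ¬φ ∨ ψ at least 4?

20

value 5: 11 assignments (counts)
value 4: 9 assignments (counts)
value 3: 7 assignments
value 2: 5 assignments
value 1: 3 assignments
value 0: 1 assignment
So 20 of the 36 assignments meet the threshold.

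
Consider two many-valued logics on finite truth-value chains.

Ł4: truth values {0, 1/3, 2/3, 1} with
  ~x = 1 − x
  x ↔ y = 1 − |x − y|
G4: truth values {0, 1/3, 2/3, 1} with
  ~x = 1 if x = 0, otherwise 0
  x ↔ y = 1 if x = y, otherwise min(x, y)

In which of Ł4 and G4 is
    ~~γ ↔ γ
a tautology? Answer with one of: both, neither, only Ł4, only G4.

only Ł4

In Ł4: every assignment gives 1 — tautology.
In G4: at γ = 1/3 the value is 1/3 — not a tautology.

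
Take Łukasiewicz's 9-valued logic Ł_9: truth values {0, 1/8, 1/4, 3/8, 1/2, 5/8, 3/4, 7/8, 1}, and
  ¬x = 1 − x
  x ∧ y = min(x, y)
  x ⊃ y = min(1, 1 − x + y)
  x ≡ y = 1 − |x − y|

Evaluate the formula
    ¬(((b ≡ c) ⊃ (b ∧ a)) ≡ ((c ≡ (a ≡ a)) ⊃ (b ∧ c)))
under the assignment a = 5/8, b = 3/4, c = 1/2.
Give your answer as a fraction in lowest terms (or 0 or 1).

b ≡ c = 3/4 ≡ 1/2 = 3/4
b ∧ a = 3/4 ∧ 5/8 = 5/8
(b ≡ c) ⊃ (b ∧ a) = 3/4 ⊃ 5/8 = 7/8
a ≡ a = 5/8 ≡ 5/8 = 1
c ≡ (a ≡ a) = 1/2 ≡ 1 = 1/2
b ∧ c = 3/4 ∧ 1/2 = 1/2
(c ≡ (a ≡ a)) ⊃ (b ∧ c) = 1/2 ⊃ 1/2 = 1
((b ≡ c) ⊃ (b ∧ a)) ≡ ((c ≡ (a ≡ a)) ⊃ (b ∧ c)) = 7/8 ≡ 1 = 7/8
¬(((b ≡ c) ⊃ (b ∧ a)) ≡ ((c ≡ (a ≡ a)) ⊃ (b ∧ c))) = ¬7/8 = 1/8

1/8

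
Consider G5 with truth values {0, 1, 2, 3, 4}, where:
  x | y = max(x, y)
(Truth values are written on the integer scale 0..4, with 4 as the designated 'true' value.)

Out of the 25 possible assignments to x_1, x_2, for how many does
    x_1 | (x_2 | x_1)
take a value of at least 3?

value 4: 9 assignments (counts)
value 3: 7 assignments (counts)
value 2: 5 assignments
value 1: 3 assignments
value 0: 1 assignment
So 16 of the 25 assignments meet the threshold.

16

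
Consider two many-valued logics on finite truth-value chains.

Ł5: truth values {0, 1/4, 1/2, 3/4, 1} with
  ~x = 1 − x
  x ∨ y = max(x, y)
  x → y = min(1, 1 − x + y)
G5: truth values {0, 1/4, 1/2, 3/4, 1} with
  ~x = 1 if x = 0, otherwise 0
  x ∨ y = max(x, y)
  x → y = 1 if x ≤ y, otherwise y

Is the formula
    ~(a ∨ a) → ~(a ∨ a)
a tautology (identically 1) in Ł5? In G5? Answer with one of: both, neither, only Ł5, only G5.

In Ł5: every assignment gives 1 — tautology.
In G5: every assignment gives 1 — tautology.

both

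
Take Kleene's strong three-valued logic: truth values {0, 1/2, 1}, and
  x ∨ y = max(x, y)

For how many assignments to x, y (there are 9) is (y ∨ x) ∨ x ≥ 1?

x = 0, y = 0 ↦ 0  <
x = 0, y = 1/2 ↦ 1/2  <
x = 0, y = 1 ↦ 1  ≥
x = 1/2, y = 0 ↦ 1/2  <
x = 1/2, y = 1/2 ↦ 1/2  <
x = 1/2, y = 1 ↦ 1  ≥
x = 1, y = 0 ↦ 1  ≥
x = 1, y = 1/2 ↦ 1  ≥
x = 1, y = 1 ↦ 1  ≥
So 5 of the 9 assignments meet the threshold.

5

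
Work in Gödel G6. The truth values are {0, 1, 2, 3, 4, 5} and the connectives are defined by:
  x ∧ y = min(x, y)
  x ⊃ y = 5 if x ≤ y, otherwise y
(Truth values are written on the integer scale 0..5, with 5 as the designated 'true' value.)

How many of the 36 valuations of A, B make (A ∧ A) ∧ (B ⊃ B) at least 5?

6

value 5: 6 assignments (counts)
value 4: 6 assignments
value 3: 6 assignments
value 2: 6 assignments
value 1: 6 assignments
value 0: 6 assignments
So 6 of the 36 assignments meet the threshold.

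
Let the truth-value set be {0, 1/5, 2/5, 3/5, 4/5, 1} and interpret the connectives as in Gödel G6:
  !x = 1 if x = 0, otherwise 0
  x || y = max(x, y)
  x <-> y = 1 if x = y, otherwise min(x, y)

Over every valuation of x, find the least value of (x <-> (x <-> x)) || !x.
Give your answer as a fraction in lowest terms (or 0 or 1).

1/5

Take x = 1/5:
x <-> x = 1/5 <-> 1/5 = 1
x <-> (x <-> x) = 1/5 <-> 1 = 1/5
!x = !1/5 = 0
(x <-> (x <-> x)) || !x = 1/5 || 0 = 1/5
No assignment yields a value below 1/5, so this is the minimum.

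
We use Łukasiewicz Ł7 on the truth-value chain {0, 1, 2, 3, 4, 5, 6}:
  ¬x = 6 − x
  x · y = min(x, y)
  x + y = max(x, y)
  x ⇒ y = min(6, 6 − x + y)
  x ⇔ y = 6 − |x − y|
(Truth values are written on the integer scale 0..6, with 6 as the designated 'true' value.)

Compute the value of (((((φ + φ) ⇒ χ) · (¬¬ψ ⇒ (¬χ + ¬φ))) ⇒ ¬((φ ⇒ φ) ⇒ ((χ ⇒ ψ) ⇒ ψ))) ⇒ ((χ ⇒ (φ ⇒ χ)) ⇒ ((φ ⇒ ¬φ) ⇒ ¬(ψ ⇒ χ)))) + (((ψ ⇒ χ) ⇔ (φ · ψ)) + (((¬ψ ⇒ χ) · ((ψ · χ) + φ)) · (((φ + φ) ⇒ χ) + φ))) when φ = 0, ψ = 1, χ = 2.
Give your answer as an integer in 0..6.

φ + φ = 0 + 0 = 0
(φ + φ) ⇒ χ = 0 ⇒ 2 = 6
¬ψ = ¬1 = 5
¬¬ψ = ¬5 = 1
¬χ = ¬2 = 4
¬φ = ¬0 = 6
¬χ + ¬φ = 4 + 6 = 6
¬¬ψ ⇒ (¬χ + ¬φ) = 1 ⇒ 6 = 6
((φ + φ) ⇒ χ) · (¬¬ψ ⇒ (¬χ + ¬φ)) = 6 · 6 = 6
φ ⇒ φ = 0 ⇒ 0 = 6
χ ⇒ ψ = 2 ⇒ 1 = 5
(χ ⇒ ψ) ⇒ ψ = 5 ⇒ 1 = 2
(φ ⇒ φ) ⇒ ((χ ⇒ ψ) ⇒ ψ) = 6 ⇒ 2 = 2
¬((φ ⇒ φ) ⇒ ((χ ⇒ ψ) ⇒ ψ)) = ¬2 = 4
(((φ + φ) ⇒ χ) · (¬¬ψ ⇒ (¬χ + ¬φ))) ⇒ ¬((φ ⇒ φ) ⇒ ((χ ⇒ ψ) ⇒ ψ)) = 6 ⇒ 4 = 4
φ ⇒ χ = 0 ⇒ 2 = 6
χ ⇒ (φ ⇒ χ) = 2 ⇒ 6 = 6
¬φ = ¬0 = 6
φ ⇒ ¬φ = 0 ⇒ 6 = 6
ψ ⇒ χ = 1 ⇒ 2 = 6
¬(ψ ⇒ χ) = ¬6 = 0
(φ ⇒ ¬φ) ⇒ ¬(ψ ⇒ χ) = 6 ⇒ 0 = 0
(χ ⇒ (φ ⇒ χ)) ⇒ ((φ ⇒ ¬φ) ⇒ ¬(ψ ⇒ χ)) = 6 ⇒ 0 = 0
((((φ + φ) ⇒ χ) · (¬¬ψ ⇒ (¬χ + ¬φ))) ⇒ ¬((φ ⇒ φ) ⇒ ((χ ⇒ ψ) ⇒ ψ))) ⇒ ((χ ⇒ (φ ⇒ χ)) ⇒ ((φ ⇒ ¬φ) ⇒ ¬(ψ ⇒ χ))) = 4 ⇒ 0 = 2
ψ ⇒ χ = 1 ⇒ 2 = 6
φ · ψ = 0 · 1 = 0
(ψ ⇒ χ) ⇔ (φ · ψ) = 6 ⇔ 0 = 0
¬ψ = ¬1 = 5
¬ψ ⇒ χ = 5 ⇒ 2 = 3
ψ · χ = 1 · 2 = 1
(ψ · χ) + φ = 1 + 0 = 1
(¬ψ ⇒ χ) · ((ψ · χ) + φ) = 3 · 1 = 1
φ + φ = 0 + 0 = 0
(φ + φ) ⇒ χ = 0 ⇒ 2 = 6
((φ + φ) ⇒ χ) + φ = 6 + 0 = 6
((¬ψ ⇒ χ) · ((ψ · χ) + φ)) · (((φ + φ) ⇒ χ) + φ) = 1 · 6 = 1
((ψ ⇒ χ) ⇔ (φ · ψ)) + (((¬ψ ⇒ χ) · ((ψ · χ) + φ)) · (((φ + φ) ⇒ χ) + φ)) = 0 + 1 = 1
(((((φ + φ) ⇒ χ) · (¬¬ψ ⇒ (¬χ + ¬φ))) ⇒ ¬((φ ⇒ φ) ⇒ ((χ ⇒ ψ) ⇒ ψ))) ⇒ ((χ ⇒ (φ ⇒ χ)) ⇒ ((φ ⇒ ¬φ) ⇒ ¬(ψ ⇒ χ)))) + (((ψ ⇒ χ) ⇔ (φ · ψ)) + (((¬ψ ⇒ χ) · ((ψ · χ) + φ)) · (((φ + φ) ⇒ χ) + φ))) = 2 + 1 = 2

2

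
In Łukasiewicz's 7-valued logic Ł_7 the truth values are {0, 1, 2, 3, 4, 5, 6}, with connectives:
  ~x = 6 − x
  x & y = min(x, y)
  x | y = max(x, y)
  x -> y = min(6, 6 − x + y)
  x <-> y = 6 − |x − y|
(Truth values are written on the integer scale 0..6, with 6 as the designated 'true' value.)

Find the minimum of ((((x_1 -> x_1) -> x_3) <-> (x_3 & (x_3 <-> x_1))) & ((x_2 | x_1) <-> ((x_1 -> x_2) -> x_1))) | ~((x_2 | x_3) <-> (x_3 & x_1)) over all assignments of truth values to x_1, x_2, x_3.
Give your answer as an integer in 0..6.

3

Take x_1 = 0, x_2 = 3, x_3 = 0:
x_1 -> x_1 = 0 -> 0 = 6
(x_1 -> x_1) -> x_3 = 6 -> 0 = 0
x_3 <-> x_1 = 0 <-> 0 = 6
x_3 & (x_3 <-> x_1) = 0 & 6 = 0
((x_1 -> x_1) -> x_3) <-> (x_3 & (x_3 <-> x_1)) = 0 <-> 0 = 6
x_2 | x_1 = 3 | 0 = 3
x_1 -> x_2 = 0 -> 3 = 6
(x_1 -> x_2) -> x_1 = 6 -> 0 = 0
(x_2 | x_1) <-> ((x_1 -> x_2) -> x_1) = 3 <-> 0 = 3
(((x_1 -> x_1) -> x_3) <-> (x_3 & (x_3 <-> x_1))) & ((x_2 | x_1) <-> ((x_1 -> x_2) -> x_1)) = 6 & 3 = 3
x_2 | x_3 = 3 | 0 = 3
x_3 & x_1 = 0 & 0 = 0
(x_2 | x_3) <-> (x_3 & x_1) = 3 <-> 0 = 3
~((x_2 | x_3) <-> (x_3 & x_1)) = ~3 = 3
((((x_1 -> x_1) -> x_3) <-> (x_3 & (x_3 <-> x_1))) & ((x_2 | x_1) <-> ((x_1 -> x_2) -> x_1))) | ~((x_2 | x_3) <-> (x_3 & x_1)) = 3 | 3 = 3
No assignment yields a value below 3, so this is the minimum.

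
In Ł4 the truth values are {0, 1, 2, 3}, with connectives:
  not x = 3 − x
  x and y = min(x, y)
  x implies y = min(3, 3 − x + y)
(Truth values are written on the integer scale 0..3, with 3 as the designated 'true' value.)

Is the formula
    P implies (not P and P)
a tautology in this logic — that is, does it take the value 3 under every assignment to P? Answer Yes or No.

Counterexample: take P = 2.
not P = not 2 = 1
not P and P = 1 and 2 = 1
P implies (not P and P) = 2 implies 1 = 2
This gives 2 ≠ 3.

No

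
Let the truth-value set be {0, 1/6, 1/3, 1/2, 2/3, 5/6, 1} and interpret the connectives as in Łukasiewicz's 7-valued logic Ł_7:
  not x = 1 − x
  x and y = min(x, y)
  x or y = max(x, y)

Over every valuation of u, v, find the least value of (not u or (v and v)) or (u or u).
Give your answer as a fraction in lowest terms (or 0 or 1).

1/2

Take u = 1/2, v = 0:
not u = not 1/2 = 1/2
v and v = 0 and 0 = 0
not u or (v and v) = 1/2 or 0 = 1/2
u or u = 1/2 or 1/2 = 1/2
(not u or (v and v)) or (u or u) = 1/2 or 1/2 = 1/2
No assignment yields a value below 1/2, so this is the minimum.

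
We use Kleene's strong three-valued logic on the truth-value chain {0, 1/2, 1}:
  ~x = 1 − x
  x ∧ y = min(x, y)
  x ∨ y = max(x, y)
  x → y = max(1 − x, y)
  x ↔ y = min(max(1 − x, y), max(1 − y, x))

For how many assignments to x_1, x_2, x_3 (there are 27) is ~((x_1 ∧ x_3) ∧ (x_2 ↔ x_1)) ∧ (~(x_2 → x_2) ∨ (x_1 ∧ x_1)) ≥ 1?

5

value 1: 5 assignments (counts)
value 1/2: 15 assignments
value 0: 7 assignments
So 5 of the 27 assignments meet the threshold.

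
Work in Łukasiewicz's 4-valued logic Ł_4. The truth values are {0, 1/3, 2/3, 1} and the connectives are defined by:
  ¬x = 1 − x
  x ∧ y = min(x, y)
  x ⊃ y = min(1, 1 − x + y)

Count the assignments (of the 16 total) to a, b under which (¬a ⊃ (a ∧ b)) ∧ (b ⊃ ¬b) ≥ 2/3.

8

a = 0, b = 0 ↦ 0  <
a = 0, b = 1/3 ↦ 0  <
a = 0, b = 2/3 ↦ 0  <
a = 0, b = 1 ↦ 0  <
a = 1/3, b = 0 ↦ 1/3  <
a = 1/3, b = 1/3 ↦ 2/3  ≥
a = 1/3, b = 2/3 ↦ 2/3  ≥
a = 1/3, b = 1 ↦ 0  <
a = 2/3, b = 0 ↦ 2/3  ≥
a = 2/3, b = 1/3 ↦ 1  ≥
a = 2/3, b = 2/3 ↦ 2/3  ≥
a = 2/3, b = 1 ↦ 0  <
a = 1, b = 0 ↦ 1  ≥
a = 1, b = 1/3 ↦ 1  ≥
a = 1, b = 2/3 ↦ 2/3  ≥
a = 1, b = 1 ↦ 0  <
So 8 of the 16 assignments meet the threshold.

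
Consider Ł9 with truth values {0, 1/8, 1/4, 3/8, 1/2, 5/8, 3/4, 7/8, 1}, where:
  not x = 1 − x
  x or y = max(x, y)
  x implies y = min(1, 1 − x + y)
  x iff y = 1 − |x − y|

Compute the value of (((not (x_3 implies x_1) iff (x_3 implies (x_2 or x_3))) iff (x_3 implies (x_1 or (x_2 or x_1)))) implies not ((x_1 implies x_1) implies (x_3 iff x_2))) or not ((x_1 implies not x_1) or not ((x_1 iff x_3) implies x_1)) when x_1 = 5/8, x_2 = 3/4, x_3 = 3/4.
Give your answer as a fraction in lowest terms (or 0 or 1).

x_3 implies x_1 = 3/4 implies 5/8 = 7/8
not (x_3 implies x_1) = not 7/8 = 1/8
x_2 or x_3 = 3/4 or 3/4 = 3/4
x_3 implies (x_2 or x_3) = 3/4 implies 3/4 = 1
not (x_3 implies x_1) iff (x_3 implies (x_2 or x_3)) = 1/8 iff 1 = 1/8
x_2 or x_1 = 3/4 or 5/8 = 3/4
x_1 or (x_2 or x_1) = 5/8 or 3/4 = 3/4
x_3 implies (x_1 or (x_2 or x_1)) = 3/4 implies 3/4 = 1
(not (x_3 implies x_1) iff (x_3 implies (x_2 or x_3))) iff (x_3 implies (x_1 or (x_2 or x_1))) = 1/8 iff 1 = 1/8
x_1 implies x_1 = 5/8 implies 5/8 = 1
x_3 iff x_2 = 3/4 iff 3/4 = 1
(x_1 implies x_1) implies (x_3 iff x_2) = 1 implies 1 = 1
not ((x_1 implies x_1) implies (x_3 iff x_2)) = not 1 = 0
((not (x_3 implies x_1) iff (x_3 implies (x_2 or x_3))) iff (x_3 implies (x_1 or (x_2 or x_1)))) implies not ((x_1 implies x_1) implies (x_3 iff x_2)) = 1/8 implies 0 = 7/8
not x_1 = not 5/8 = 3/8
x_1 implies not x_1 = 5/8 implies 3/8 = 3/4
x_1 iff x_3 = 5/8 iff 3/4 = 7/8
(x_1 iff x_3) implies x_1 = 7/8 implies 5/8 = 3/4
not ((x_1 iff x_3) implies x_1) = not 3/4 = 1/4
(x_1 implies not x_1) or not ((x_1 iff x_3) implies x_1) = 3/4 or 1/4 = 3/4
not ((x_1 implies not x_1) or not ((x_1 iff x_3) implies x_1)) = not 3/4 = 1/4
(((not (x_3 implies x_1) iff (x_3 implies (x_2 or x_3))) iff (x_3 implies (x_1 or (x_2 or x_1)))) implies not ((x_1 implies x_1) implies (x_3 iff x_2))) or not ((x_1 implies not x_1) or not ((x_1 iff x_3) implies x_1)) = 7/8 or 1/4 = 7/8

7/8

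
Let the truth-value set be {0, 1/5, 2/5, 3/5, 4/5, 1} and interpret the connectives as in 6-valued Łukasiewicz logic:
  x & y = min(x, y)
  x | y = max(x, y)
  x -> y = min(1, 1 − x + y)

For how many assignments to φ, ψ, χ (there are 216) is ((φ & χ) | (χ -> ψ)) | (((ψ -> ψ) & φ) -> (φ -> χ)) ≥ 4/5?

value 1: 203 assignments (counts)
value 4/5: 10 assignments (counts)
value 3/5: 3 assignments
So 213 of the 216 assignments meet the threshold.

213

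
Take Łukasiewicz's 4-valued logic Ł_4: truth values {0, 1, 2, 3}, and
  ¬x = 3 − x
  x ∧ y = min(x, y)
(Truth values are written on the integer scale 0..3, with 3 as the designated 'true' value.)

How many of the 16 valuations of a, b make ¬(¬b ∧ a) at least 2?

12

a = 0, b = 0 ↦ 3  ≥
a = 0, b = 1 ↦ 3  ≥
a = 0, b = 2 ↦ 3  ≥
a = 0, b = 3 ↦ 3  ≥
a = 1, b = 0 ↦ 2  ≥
a = 1, b = 1 ↦ 2  ≥
a = 1, b = 2 ↦ 2  ≥
a = 1, b = 3 ↦ 3  ≥
a = 2, b = 0 ↦ 1  <
a = 2, b = 1 ↦ 1  <
a = 2, b = 2 ↦ 2  ≥
a = 2, b = 3 ↦ 3  ≥
a = 3, b = 0 ↦ 0  <
a = 3, b = 1 ↦ 1  <
a = 3, b = 2 ↦ 2  ≥
a = 3, b = 3 ↦ 3  ≥
So 12 of the 16 assignments meet the threshold.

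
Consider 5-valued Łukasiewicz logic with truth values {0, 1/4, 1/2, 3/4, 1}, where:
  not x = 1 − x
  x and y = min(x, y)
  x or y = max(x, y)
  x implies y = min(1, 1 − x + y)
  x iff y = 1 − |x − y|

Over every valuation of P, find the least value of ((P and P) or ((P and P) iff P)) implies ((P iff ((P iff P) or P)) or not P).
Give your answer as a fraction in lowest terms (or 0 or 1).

1/2

Take P = 1/2:
P and P = 1/2 and 1/2 = 1/2
P and P = 1/2 and 1/2 = 1/2
(P and P) iff P = 1/2 iff 1/2 = 1
(P and P) or ((P and P) iff P) = 1/2 or 1 = 1
P iff P = 1/2 iff 1/2 = 1
(P iff P) or P = 1 or 1/2 = 1
P iff ((P iff P) or P) = 1/2 iff 1 = 1/2
not P = not 1/2 = 1/2
(P iff ((P iff P) or P)) or not P = 1/2 or 1/2 = 1/2
((P and P) or ((P and P) iff P)) implies ((P iff ((P iff P) or P)) or not P) = 1 implies 1/2 = 1/2
No assignment yields a value below 1/2, so this is the minimum.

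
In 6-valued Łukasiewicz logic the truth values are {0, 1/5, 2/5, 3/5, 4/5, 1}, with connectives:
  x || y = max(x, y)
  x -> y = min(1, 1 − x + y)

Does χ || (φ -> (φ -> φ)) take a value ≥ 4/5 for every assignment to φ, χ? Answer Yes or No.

At φ = 1/5, χ = 0, for instance:
φ -> φ = 1/5 -> 1/5 = 1
φ -> (φ -> φ) = 1/5 -> 1 = 1
χ || (φ -> (φ -> φ)) = 0 || 1 = 1
and checking the remaining 35 assignments likewise gives ≥ 4/5 in every case.

Yes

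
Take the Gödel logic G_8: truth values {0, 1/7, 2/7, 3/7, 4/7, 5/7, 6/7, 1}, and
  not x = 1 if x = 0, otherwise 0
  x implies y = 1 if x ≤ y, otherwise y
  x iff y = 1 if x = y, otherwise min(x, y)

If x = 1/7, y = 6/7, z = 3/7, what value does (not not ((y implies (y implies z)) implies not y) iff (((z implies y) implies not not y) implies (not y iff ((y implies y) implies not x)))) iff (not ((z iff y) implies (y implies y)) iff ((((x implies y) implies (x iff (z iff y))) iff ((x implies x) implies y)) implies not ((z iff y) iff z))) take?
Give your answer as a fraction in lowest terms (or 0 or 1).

y implies z = 6/7 implies 3/7 = 3/7
y implies (y implies z) = 6/7 implies 3/7 = 3/7
not y = not 6/7 = 0
(y implies (y implies z)) implies not y = 3/7 implies 0 = 0
not ((y implies (y implies z)) implies not y) = not 0 = 1
not not ((y implies (y implies z)) implies not y) = not 1 = 0
z implies y = 3/7 implies 6/7 = 1
not y = not 6/7 = 0
not not y = not 0 = 1
(z implies y) implies not not y = 1 implies 1 = 1
not y = not 6/7 = 0
y implies y = 6/7 implies 6/7 = 1
not x = not 1/7 = 0
(y implies y) implies not x = 1 implies 0 = 0
not y iff ((y implies y) implies not x) = 0 iff 0 = 1
((z implies y) implies not not y) implies (not y iff ((y implies y) implies not x)) = 1 implies 1 = 1
not not ((y implies (y implies z)) implies not y) iff (((z implies y) implies not not y) implies (not y iff ((y implies y) implies not x))) = 0 iff 1 = 0
z iff y = 3/7 iff 6/7 = 3/7
y implies y = 6/7 implies 6/7 = 1
(z iff y) implies (y implies y) = 3/7 implies 1 = 1
not ((z iff y) implies (y implies y)) = not 1 = 0
x implies y = 1/7 implies 6/7 = 1
z iff y = 3/7 iff 6/7 = 3/7
x iff (z iff y) = 1/7 iff 3/7 = 1/7
(x implies y) implies (x iff (z iff y)) = 1 implies 1/7 = 1/7
x implies x = 1/7 implies 1/7 = 1
(x implies x) implies y = 1 implies 6/7 = 6/7
((x implies y) implies (x iff (z iff y))) iff ((x implies x) implies y) = 1/7 iff 6/7 = 1/7
z iff y = 3/7 iff 6/7 = 3/7
(z iff y) iff z = 3/7 iff 3/7 = 1
not ((z iff y) iff z) = not 1 = 0
(((x implies y) implies (x iff (z iff y))) iff ((x implies x) implies y)) implies not ((z iff y) iff z) = 1/7 implies 0 = 0
not ((z iff y) implies (y implies y)) iff ((((x implies y) implies (x iff (z iff y))) iff ((x implies x) implies y)) implies not ((z iff y) iff z)) = 0 iff 0 = 1
(not not ((y implies (y implies z)) implies not y) iff (((z implies y) implies not not y) implies (not y iff ((y implies y) implies not x)))) iff (not ((z iff y) implies (y implies y)) iff ((((x implies y) implies (x iff (z iff y))) iff ((x implies x) implies y)) implies not ((z iff y) iff z))) = 0 iff 1 = 0

0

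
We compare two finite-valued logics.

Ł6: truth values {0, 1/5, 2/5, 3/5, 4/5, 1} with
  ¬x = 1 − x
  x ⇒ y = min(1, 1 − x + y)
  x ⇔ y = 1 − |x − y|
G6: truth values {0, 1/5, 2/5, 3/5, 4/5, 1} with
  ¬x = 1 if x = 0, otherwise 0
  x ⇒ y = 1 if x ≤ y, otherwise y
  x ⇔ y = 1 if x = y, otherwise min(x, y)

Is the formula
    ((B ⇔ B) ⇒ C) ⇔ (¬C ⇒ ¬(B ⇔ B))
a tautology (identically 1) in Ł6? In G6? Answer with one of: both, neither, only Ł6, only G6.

only Ł6

In Ł6: every assignment gives 1 — tautology.
In G6: at B = 0, C = 1/5 the value is 1/5 — not a tautology.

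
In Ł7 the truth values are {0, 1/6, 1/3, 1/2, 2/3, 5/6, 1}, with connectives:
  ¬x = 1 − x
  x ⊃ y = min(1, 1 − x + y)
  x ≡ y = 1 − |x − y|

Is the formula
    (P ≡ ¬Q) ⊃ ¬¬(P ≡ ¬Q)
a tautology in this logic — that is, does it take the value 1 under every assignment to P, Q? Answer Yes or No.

Yes

At P = 1/2, Q = 1, for instance:
¬Q = ¬1 = 0
P ≡ ¬Q = 1/2 ≡ 0 = 1/2
¬(P ≡ ¬Q) = ¬1/2 = 1/2
¬¬(P ≡ ¬Q) = ¬1/2 = 1/2
(P ≡ ¬Q) ⊃ ¬¬(P ≡ ¬Q) = 1/2 ⊃ 1/2 = 1
and checking the remaining 48 assignments likewise gives ≥ 1 in every case.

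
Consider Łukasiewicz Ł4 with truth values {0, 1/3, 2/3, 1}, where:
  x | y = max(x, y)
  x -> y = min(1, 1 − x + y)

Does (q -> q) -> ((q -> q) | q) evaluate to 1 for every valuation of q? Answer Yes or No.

q = 0 ↦ 1
q = 1/3 ↦ 1
q = 2/3 ↦ 1
q = 1 ↦ 1
Every assignment gives a value ≥ 1.

Yes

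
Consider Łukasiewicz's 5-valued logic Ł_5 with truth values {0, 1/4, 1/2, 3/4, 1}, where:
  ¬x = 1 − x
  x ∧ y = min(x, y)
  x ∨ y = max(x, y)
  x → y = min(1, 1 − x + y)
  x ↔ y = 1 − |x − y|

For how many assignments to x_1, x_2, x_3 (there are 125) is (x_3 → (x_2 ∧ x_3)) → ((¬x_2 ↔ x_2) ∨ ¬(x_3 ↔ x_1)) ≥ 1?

54

value 1: 54 assignments (counts)
value 3/4: 22 assignments
value 1/2: 33 assignments
value 1/4: 10 assignments
value 0: 6 assignments
So 54 of the 125 assignments meet the threshold.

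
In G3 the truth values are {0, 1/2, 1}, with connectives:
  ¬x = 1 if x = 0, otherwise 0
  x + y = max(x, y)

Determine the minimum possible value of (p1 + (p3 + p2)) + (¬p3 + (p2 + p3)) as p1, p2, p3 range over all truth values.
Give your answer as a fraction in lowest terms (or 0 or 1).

1/2

Take p1 = 0, p2 = 0, p3 = 1/2:
p3 + p2 = 1/2 + 0 = 1/2
p1 + (p3 + p2) = 0 + 1/2 = 1/2
¬p3 = ¬1/2 = 0
p2 + p3 = 0 + 1/2 = 1/2
¬p3 + (p2 + p3) = 0 + 1/2 = 1/2
(p1 + (p3 + p2)) + (¬p3 + (p2 + p3)) = 1/2 + 1/2 = 1/2
No assignment yields a value below 1/2, so this is the minimum.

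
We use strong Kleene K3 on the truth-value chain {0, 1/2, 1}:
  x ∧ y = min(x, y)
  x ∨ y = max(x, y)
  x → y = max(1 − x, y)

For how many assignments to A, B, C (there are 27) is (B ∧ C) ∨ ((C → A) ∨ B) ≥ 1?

value 1: 19 assignments (counts)
value 1/2: 7 assignments
value 0: 1 assignment
So 19 of the 27 assignments meet the threshold.

19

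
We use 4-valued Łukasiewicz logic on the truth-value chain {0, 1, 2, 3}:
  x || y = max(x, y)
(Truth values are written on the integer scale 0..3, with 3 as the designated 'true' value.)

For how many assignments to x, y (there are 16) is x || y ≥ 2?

12

x = 0, y = 0 ↦ 0  <
x = 0, y = 1 ↦ 1  <
x = 0, y = 2 ↦ 2  ≥
x = 0, y = 3 ↦ 3  ≥
x = 1, y = 0 ↦ 1  <
x = 1, y = 1 ↦ 1  <
x = 1, y = 2 ↦ 2  ≥
x = 1, y = 3 ↦ 3  ≥
x = 2, y = 0 ↦ 2  ≥
x = 2, y = 1 ↦ 2  ≥
x = 2, y = 2 ↦ 2  ≥
x = 2, y = 3 ↦ 3  ≥
x = 3, y = 0 ↦ 3  ≥
x = 3, y = 1 ↦ 3  ≥
x = 3, y = 2 ↦ 3  ≥
x = 3, y = 3 ↦ 3  ≥
So 12 of the 16 assignments meet the threshold.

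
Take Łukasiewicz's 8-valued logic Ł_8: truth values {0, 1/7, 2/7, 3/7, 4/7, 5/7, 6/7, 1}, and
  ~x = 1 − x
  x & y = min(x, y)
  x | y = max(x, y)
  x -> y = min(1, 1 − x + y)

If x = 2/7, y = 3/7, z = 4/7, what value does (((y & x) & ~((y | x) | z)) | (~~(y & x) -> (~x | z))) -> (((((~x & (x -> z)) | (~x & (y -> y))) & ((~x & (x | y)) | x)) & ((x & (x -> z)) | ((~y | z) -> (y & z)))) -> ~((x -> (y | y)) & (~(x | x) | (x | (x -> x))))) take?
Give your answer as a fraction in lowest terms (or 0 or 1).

y & x = 3/7 & 2/7 = 2/7
y | x = 3/7 | 2/7 = 3/7
(y | x) | z = 3/7 | 4/7 = 4/7
~((y | x) | z) = ~4/7 = 3/7
(y & x) & ~((y | x) | z) = 2/7 & 3/7 = 2/7
y & x = 3/7 & 2/7 = 2/7
~(y & x) = ~2/7 = 5/7
~~(y & x) = ~5/7 = 2/7
~x = ~2/7 = 5/7
~x | z = 5/7 | 4/7 = 5/7
~~(y & x) -> (~x | z) = 2/7 -> 5/7 = 1
((y & x) & ~((y | x) | z)) | (~~(y & x) -> (~x | z)) = 2/7 | 1 = 1
~x = ~2/7 = 5/7
x -> z = 2/7 -> 4/7 = 1
~x & (x -> z) = 5/7 & 1 = 5/7
~x = ~2/7 = 5/7
y -> y = 3/7 -> 3/7 = 1
~x & (y -> y) = 5/7 & 1 = 5/7
(~x & (x -> z)) | (~x & (y -> y)) = 5/7 | 5/7 = 5/7
~x = ~2/7 = 5/7
x | y = 2/7 | 3/7 = 3/7
~x & (x | y) = 5/7 & 3/7 = 3/7
(~x & (x | y)) | x = 3/7 | 2/7 = 3/7
((~x & (x -> z)) | (~x & (y -> y))) & ((~x & (x | y)) | x) = 5/7 & 3/7 = 3/7
x -> z = 2/7 -> 4/7 = 1
x & (x -> z) = 2/7 & 1 = 2/7
~y = ~3/7 = 4/7
~y | z = 4/7 | 4/7 = 4/7
y & z = 3/7 & 4/7 = 3/7
(~y | z) -> (y & z) = 4/7 -> 3/7 = 6/7
(x & (x -> z)) | ((~y | z) -> (y & z)) = 2/7 | 6/7 = 6/7
(((~x & (x -> z)) | (~x & (y -> y))) & ((~x & (x | y)) | x)) & ((x & (x -> z)) | ((~y | z) -> (y & z))) = 3/7 & 6/7 = 3/7
y | y = 3/7 | 3/7 = 3/7
x -> (y | y) = 2/7 -> 3/7 = 1
x | x = 2/7 | 2/7 = 2/7
~(x | x) = ~2/7 = 5/7
x -> x = 2/7 -> 2/7 = 1
x | (x -> x) = 2/7 | 1 = 1
~(x | x) | (x | (x -> x)) = 5/7 | 1 = 1
(x -> (y | y)) & (~(x | x) | (x | (x -> x))) = 1 & 1 = 1
~((x -> (y | y)) & (~(x | x) | (x | (x -> x)))) = ~1 = 0
((((~x & (x -> z)) | (~x & (y -> y))) & ((~x & (x | y)) | x)) & ((x & (x -> z)) | ((~y | z) -> (y & z)))) -> ~((x -> (y | y)) & (~(x | x) | (x | (x -> x)))) = 3/7 -> 0 = 4/7
(((y & x) & ~((y | x) | z)) | (~~(y & x) -> (~x | z))) -> (((((~x & (x -> z)) | (~x & (y -> y))) & ((~x & (x | y)) | x)) & ((x & (x -> z)) | ((~y | z) -> (y & z)))) -> ~((x -> (y | y)) & (~(x | x) | (x | (x -> x))))) = 1 -> 4/7 = 4/7

4/7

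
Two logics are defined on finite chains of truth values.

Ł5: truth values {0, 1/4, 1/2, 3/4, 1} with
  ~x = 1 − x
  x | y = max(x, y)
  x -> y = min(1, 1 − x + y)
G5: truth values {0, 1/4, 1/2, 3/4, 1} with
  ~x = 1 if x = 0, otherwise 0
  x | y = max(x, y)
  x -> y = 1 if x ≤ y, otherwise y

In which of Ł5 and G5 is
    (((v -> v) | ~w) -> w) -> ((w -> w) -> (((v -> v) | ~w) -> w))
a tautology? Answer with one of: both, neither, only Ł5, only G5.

In Ł5: every assignment gives 1 — tautology.
In G5: every assignment gives 1 — tautology.

both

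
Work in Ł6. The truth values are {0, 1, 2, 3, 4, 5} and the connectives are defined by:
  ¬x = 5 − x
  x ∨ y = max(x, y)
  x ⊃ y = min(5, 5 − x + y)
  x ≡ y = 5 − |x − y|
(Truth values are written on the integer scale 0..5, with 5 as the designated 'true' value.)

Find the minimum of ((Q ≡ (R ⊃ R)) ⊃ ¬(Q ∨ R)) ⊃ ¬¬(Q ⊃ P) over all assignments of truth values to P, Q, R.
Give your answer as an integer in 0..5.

3

Take P = 0, Q = 2, R = 0:
R ⊃ R = 0 ⊃ 0 = 5
Q ≡ (R ⊃ R) = 2 ≡ 5 = 2
Q ∨ R = 2 ∨ 0 = 2
¬(Q ∨ R) = ¬2 = 3
(Q ≡ (R ⊃ R)) ⊃ ¬(Q ∨ R) = 2 ⊃ 3 = 5
Q ⊃ P = 2 ⊃ 0 = 3
¬(Q ⊃ P) = ¬3 = 2
¬¬(Q ⊃ P) = ¬2 = 3
((Q ≡ (R ⊃ R)) ⊃ ¬(Q ∨ R)) ⊃ ¬¬(Q ⊃ P) = 5 ⊃ 3 = 3
No assignment yields a value below 3, so this is the minimum.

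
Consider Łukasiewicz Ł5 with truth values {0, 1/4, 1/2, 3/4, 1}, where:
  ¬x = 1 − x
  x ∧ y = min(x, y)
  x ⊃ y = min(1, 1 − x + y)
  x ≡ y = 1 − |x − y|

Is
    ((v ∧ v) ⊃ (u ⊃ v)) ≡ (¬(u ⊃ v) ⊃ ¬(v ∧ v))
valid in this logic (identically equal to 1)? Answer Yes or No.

At u = 3/4, v = 1/2, for instance:
v ∧ v = 1/2 ∧ 1/2 = 1/2
u ⊃ v = 3/4 ⊃ 1/2 = 3/4
(v ∧ v) ⊃ (u ⊃ v) = 1/2 ⊃ 3/4 = 1
¬(u ⊃ v) = ¬3/4 = 1/4
¬(v ∧ v) = ¬1/2 = 1/2
¬(u ⊃ v) ⊃ ¬(v ∧ v) = 1/4 ⊃ 1/2 = 1
((v ∧ v) ⊃ (u ⊃ v)) ≡ (¬(u ⊃ v) ⊃ ¬(v ∧ v)) = 1 ≡ 1 = 1
and checking the remaining 24 assignments likewise gives ≥ 1 in every case.

Yes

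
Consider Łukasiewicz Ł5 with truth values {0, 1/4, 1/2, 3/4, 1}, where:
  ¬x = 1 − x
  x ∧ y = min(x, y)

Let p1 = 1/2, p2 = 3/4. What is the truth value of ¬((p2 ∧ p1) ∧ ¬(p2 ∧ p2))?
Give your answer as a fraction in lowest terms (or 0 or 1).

p2 ∧ p1 = 3/4 ∧ 1/2 = 1/2
p2 ∧ p2 = 3/4 ∧ 3/4 = 3/4
¬(p2 ∧ p2) = ¬3/4 = 1/4
(p2 ∧ p1) ∧ ¬(p2 ∧ p2) = 1/2 ∧ 1/4 = 1/4
¬((p2 ∧ p1) ∧ ¬(p2 ∧ p2)) = ¬1/4 = 3/4

3/4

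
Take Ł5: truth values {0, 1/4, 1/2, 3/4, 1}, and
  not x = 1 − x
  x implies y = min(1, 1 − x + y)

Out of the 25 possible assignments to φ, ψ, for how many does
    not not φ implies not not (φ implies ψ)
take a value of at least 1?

19

value 1: 19 assignments (counts)
value 3/4: 2 assignments
value 1/2: 2 assignments
value 1/4: 1 assignment
value 0: 1 assignment
So 19 of the 25 assignments meet the threshold.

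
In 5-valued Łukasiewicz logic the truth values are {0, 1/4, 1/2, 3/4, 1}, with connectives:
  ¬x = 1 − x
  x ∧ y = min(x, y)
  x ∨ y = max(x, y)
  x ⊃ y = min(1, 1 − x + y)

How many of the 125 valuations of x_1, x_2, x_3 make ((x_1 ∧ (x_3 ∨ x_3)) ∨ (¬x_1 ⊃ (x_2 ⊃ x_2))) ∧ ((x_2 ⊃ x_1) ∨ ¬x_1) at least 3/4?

120

value 1: 95 assignments (counts)
value 3/4: 25 assignments (counts)
value 1/2: 5 assignments
So 120 of the 125 assignments meet the threshold.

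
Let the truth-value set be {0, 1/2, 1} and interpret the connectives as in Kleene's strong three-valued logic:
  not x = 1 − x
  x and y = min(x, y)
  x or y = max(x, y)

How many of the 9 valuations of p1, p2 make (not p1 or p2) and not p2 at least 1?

1

p1 = 0, p2 = 0 ↦ 1  ≥
p1 = 0, p2 = 1/2 ↦ 1/2  <
p1 = 0, p2 = 1 ↦ 0  <
p1 = 1/2, p2 = 0 ↦ 1/2  <
p1 = 1/2, p2 = 1/2 ↦ 1/2  <
p1 = 1/2, p2 = 1 ↦ 0  <
p1 = 1, p2 = 0 ↦ 0  <
p1 = 1, p2 = 1/2 ↦ 1/2  <
p1 = 1, p2 = 1 ↦ 0  <
So 1 of the 9 assignments meets the threshold.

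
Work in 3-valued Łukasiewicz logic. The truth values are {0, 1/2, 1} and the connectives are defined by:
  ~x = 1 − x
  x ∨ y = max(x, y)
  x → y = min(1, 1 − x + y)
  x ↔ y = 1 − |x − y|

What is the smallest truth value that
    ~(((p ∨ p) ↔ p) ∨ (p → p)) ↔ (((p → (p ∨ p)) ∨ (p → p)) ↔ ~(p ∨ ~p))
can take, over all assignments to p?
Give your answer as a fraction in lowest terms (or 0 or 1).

1/2

Take p = 1/2:
p ∨ p = 1/2 ∨ 1/2 = 1/2
(p ∨ p) ↔ p = 1/2 ↔ 1/2 = 1
p → p = 1/2 → 1/2 = 1
((p ∨ p) ↔ p) ∨ (p → p) = 1 ∨ 1 = 1
~(((p ∨ p) ↔ p) ∨ (p → p)) = ~1 = 0
p ∨ p = 1/2 ∨ 1/2 = 1/2
p → (p ∨ p) = 1/2 → 1/2 = 1
p → p = 1/2 → 1/2 = 1
(p → (p ∨ p)) ∨ (p → p) = 1 ∨ 1 = 1
~p = ~1/2 = 1/2
p ∨ ~p = 1/2 ∨ 1/2 = 1/2
~(p ∨ ~p) = ~1/2 = 1/2
((p → (p ∨ p)) ∨ (p → p)) ↔ ~(p ∨ ~p) = 1 ↔ 1/2 = 1/2
~(((p ∨ p) ↔ p) ∨ (p → p)) ↔ (((p → (p ∨ p)) ∨ (p → p)) ↔ ~(p ∨ ~p)) = 0 ↔ 1/2 = 1/2
No assignment yields a value below 1/2, so this is the minimum.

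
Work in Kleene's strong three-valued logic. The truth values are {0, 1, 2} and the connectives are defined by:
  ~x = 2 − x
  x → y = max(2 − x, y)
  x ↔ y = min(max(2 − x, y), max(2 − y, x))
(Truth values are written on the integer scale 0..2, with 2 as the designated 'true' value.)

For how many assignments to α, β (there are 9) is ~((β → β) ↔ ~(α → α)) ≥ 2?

α = 0, β = 0 ↦ 2  ≥
α = 0, β = 1 ↦ 1  <
α = 0, β = 2 ↦ 2  ≥
α = 1, β = 0 ↦ 1  <
α = 1, β = 1 ↦ 1  <
α = 1, β = 2 ↦ 1  <
α = 2, β = 0 ↦ 2  ≥
α = 2, β = 1 ↦ 1  <
α = 2, β = 2 ↦ 2  ≥
So 4 of the 9 assignments meet the threshold.

4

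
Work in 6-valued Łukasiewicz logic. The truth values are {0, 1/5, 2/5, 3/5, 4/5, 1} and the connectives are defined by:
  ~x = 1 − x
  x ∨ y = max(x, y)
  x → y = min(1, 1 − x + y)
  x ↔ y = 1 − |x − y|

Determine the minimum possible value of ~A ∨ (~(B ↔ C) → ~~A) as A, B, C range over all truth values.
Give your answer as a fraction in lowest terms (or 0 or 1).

Take A = 2/5, B = 0, C = 4/5:
~A = ~2/5 = 3/5
B ↔ C = 0 ↔ 4/5 = 1/5
~(B ↔ C) = ~1/5 = 4/5
~A = ~2/5 = 3/5
~~A = ~3/5 = 2/5
~(B ↔ C) → ~~A = 4/5 → 2/5 = 3/5
~A ∨ (~(B ↔ C) → ~~A) = 3/5 ∨ 3/5 = 3/5
No assignment yields a value below 3/5, so this is the minimum.

3/5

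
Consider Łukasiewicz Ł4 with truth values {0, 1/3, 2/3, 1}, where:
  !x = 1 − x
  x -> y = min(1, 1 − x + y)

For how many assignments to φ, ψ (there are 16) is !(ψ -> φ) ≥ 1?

φ = 0, ψ = 0 ↦ 0  <
φ = 0, ψ = 1/3 ↦ 1/3  <
φ = 0, ψ = 2/3 ↦ 2/3  <
φ = 0, ψ = 1 ↦ 1  ≥
φ = 1/3, ψ = 0 ↦ 0  <
φ = 1/3, ψ = 1/3 ↦ 0  <
φ = 1/3, ψ = 2/3 ↦ 1/3  <
φ = 1/3, ψ = 1 ↦ 2/3  <
φ = 2/3, ψ = 0 ↦ 0  <
φ = 2/3, ψ = 1/3 ↦ 0  <
φ = 2/3, ψ = 2/3 ↦ 0  <
φ = 2/3, ψ = 1 ↦ 1/3  <
φ = 1, ψ = 0 ↦ 0  <
φ = 1, ψ = 1/3 ↦ 0  <
φ = 1, ψ = 2/3 ↦ 0  <
φ = 1, ψ = 1 ↦ 0  <
So 1 of the 16 assignments meets the threshold.

1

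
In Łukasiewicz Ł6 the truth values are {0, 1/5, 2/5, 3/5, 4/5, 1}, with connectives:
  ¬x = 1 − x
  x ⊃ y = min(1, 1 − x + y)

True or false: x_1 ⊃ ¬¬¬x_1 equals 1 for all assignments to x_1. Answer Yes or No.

Counterexample: take x_1 = 3/5.
¬x_1 = ¬3/5 = 2/5
¬¬x_1 = ¬2/5 = 3/5
¬¬¬x_1 = ¬3/5 = 2/5
x_1 ⊃ ¬¬¬x_1 = 3/5 ⊃ 2/5 = 4/5
This gives 4/5 ≠ 1.

No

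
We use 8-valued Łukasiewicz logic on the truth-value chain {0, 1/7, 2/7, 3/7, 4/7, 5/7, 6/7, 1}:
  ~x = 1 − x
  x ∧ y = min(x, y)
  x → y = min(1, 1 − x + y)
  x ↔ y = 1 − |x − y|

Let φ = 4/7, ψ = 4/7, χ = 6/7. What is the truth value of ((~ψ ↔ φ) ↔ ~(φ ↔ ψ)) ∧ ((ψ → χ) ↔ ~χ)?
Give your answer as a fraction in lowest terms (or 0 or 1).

1/7

~ψ = ~4/7 = 3/7
~ψ ↔ φ = 3/7 ↔ 4/7 = 6/7
φ ↔ ψ = 4/7 ↔ 4/7 = 1
~(φ ↔ ψ) = ~1 = 0
(~ψ ↔ φ) ↔ ~(φ ↔ ψ) = 6/7 ↔ 0 = 1/7
ψ → χ = 4/7 → 6/7 = 1
~χ = ~6/7 = 1/7
(ψ → χ) ↔ ~χ = 1 ↔ 1/7 = 1/7
((~ψ ↔ φ) ↔ ~(φ ↔ ψ)) ∧ ((ψ → χ) ↔ ~χ) = 1/7 ∧ 1/7 = 1/7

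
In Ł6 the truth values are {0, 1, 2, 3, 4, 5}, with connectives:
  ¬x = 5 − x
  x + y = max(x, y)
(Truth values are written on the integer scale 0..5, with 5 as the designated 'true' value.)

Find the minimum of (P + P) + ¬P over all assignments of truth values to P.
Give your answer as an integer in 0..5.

Take P = 2:
P + P = 2 + 2 = 2
¬P = ¬2 = 3
(P + P) + ¬P = 2 + 3 = 3
No assignment yields a value below 3, so this is the minimum.

3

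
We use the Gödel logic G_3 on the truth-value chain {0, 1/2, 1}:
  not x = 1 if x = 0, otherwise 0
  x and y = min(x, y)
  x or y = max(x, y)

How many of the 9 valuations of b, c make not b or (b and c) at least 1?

4

b = 0, c = 0 ↦ 1  ≥
b = 0, c = 1/2 ↦ 1  ≥
b = 0, c = 1 ↦ 1  ≥
b = 1/2, c = 0 ↦ 0  <
b = 1/2, c = 1/2 ↦ 1/2  <
b = 1/2, c = 1 ↦ 1/2  <
b = 1, c = 0 ↦ 0  <
b = 1, c = 1/2 ↦ 1/2  <
b = 1, c = 1 ↦ 1  ≥
So 4 of the 9 assignments meet the threshold.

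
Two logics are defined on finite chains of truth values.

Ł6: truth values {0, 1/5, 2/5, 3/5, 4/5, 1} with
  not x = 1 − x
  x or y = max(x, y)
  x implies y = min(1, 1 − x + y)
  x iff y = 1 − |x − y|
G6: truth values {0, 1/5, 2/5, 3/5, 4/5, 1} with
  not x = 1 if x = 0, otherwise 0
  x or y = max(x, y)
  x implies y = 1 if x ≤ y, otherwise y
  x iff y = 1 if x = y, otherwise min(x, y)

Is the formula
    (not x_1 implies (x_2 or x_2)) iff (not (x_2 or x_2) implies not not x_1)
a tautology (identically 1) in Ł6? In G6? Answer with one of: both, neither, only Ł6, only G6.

only Ł6

In Ł6: every assignment gives 1 — tautology.
In G6: at x_1 = 0, x_2 = 1/5 the value is 1/5 — not a tautology.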